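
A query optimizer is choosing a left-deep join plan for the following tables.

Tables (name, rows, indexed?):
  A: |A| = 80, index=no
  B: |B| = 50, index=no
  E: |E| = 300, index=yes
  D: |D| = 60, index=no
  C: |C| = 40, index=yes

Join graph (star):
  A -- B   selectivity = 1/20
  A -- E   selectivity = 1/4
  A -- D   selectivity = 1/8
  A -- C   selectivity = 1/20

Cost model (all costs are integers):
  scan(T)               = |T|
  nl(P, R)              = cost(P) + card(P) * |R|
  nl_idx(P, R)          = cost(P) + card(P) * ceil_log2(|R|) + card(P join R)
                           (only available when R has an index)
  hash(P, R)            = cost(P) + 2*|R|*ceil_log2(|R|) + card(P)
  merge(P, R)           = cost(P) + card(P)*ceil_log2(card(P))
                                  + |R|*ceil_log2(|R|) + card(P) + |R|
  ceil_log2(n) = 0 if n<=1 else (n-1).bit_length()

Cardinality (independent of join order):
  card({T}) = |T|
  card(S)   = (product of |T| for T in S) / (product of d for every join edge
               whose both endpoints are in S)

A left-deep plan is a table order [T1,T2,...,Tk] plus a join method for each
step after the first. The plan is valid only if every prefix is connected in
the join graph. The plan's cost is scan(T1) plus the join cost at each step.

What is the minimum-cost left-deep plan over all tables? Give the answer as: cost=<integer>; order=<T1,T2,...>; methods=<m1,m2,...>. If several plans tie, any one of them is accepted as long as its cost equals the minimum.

cost=10920; order=A,C,B,D,E; methods=hash,hash,hash,hash

Selinger DP (subsets sized 1..n):
  {A}: scan cost=80, card=80
  {B}: scan cost=50, card=50
  {E}: scan cost=300, card=300
  {D}: scan cost=60, card=60
  {C}: scan cost=40, card=40
  {AB}: card=200; try (B,hash)→760, (A,merge)→1040, (B,merge)→1070, (A,hash)→1220, (A,nl)→4050, (B,nl)→4080; best=760 via (B,hash)
  {AE}: card=6000; try (A,hash)→1720, (E,merge)→3720, (A,merge)→3940, (E,hash)→5560, (E,nl_idx)→6800, (E,nl)→24080 …(+1); best=1720 via (A,hash)
  {AD}: card=600; try (D,hash)→880, (A,merge)→1120, (D,merge)→1140, (A,hash)→1240, (A,nl)→4860, (D,nl)→4880; best=880 via (D,hash)
  {AC}: card=160; try (C,hash)→640, (C,nl_idx)→720, (A,merge)→960, (C,merge)→1000, (A,hash)→1200, (A,nl)→3240 …(+1); best=640 via (C,hash)
  {ABE}: card=15000; try (E,merge)→5560, (E,hash)→6360, (B,hash)→8320, (E,nl_idx)→17560, (E,nl)→60760, (B,merge)→86070 …(+1); best=5560 via (E,merge)
  {ABD}: card=1500; try (D,hash)→1680, (B,hash)→2080, (D,merge)→2980, (B,merge)→7830, (D,nl)→12760, (B,nl)→30880; best=1680 via (D,hash)
  {ABC}: card=400; try (B,hash)→1400, (C,hash)→1440, (C,nl_idx)→2360, (B,merge)→2430, (C,merge)→2840, (B,nl)→8640 …(+1); best=1400 via (B,hash)
  {ADE}: card=45000; try (E,hash)→6880, (D,hash)→8440, (E,merge)→10480, (E,nl_idx)→51280, (D,merge)→86140, (E,nl)→180880 …(+1); best=6880 via (E,hash)
  {ACE}: card=12000; try (E,merge)→5080, (E,hash)→6200, (C,hash)→8200, (E,nl_idx)→14080, (E,nl)→48640, (C,nl_idx)→49720 …(+2); best=5080 via (E,merge)
  {ACD}: card=1200; try (D,hash)→1520, (C,hash)→1960, (D,merge)→2500, (C,nl_idx)→5680, (C,merge)→7760, (D,nl)→10240 …(+1); best=1520 via (D,hash)
  {ABDE}: card=112500; try (E,hash)→8580, (D,hash)→21280, (E,merge)→22680, (B,hash)→52480, (E,nl_idx)→127680, (D,merge)→230980 …(+4); best=8580 via (E,hash)
  {ABCE}: card=30000; try (E,hash)→7200, (E,merge)→8400, (B,hash)→17680, (C,hash)→21040, (E,nl_idx)→35000, (E,nl)→121400 …(+5); best=7200 via (E,hash)
  {ABCD}: card=3000; try (D,hash)→2520, (B,hash)→3320, (C,hash)→3660, (D,merge)→5820, (C,nl_idx)→13680, (B,merge)→16270 …(+4); best=2520 via (D,hash)
  {ACDE}: card=90000; try (E,hash)→8120, (D,hash)→17800, (E,merge)→18920, (C,hash)→52360, (E,nl_idx)→102320, (D,merge)→185500 …(+5); best=8120 via (E,hash)
  {ABCDE}: card=225000; try (E,hash)→10920, (D,hash)→37920, (E,merge)→44520, (B,hash)→98720, (C,hash)→121560, (E,nl_idx)→254520 …(+8); best=10920 via (E,hash)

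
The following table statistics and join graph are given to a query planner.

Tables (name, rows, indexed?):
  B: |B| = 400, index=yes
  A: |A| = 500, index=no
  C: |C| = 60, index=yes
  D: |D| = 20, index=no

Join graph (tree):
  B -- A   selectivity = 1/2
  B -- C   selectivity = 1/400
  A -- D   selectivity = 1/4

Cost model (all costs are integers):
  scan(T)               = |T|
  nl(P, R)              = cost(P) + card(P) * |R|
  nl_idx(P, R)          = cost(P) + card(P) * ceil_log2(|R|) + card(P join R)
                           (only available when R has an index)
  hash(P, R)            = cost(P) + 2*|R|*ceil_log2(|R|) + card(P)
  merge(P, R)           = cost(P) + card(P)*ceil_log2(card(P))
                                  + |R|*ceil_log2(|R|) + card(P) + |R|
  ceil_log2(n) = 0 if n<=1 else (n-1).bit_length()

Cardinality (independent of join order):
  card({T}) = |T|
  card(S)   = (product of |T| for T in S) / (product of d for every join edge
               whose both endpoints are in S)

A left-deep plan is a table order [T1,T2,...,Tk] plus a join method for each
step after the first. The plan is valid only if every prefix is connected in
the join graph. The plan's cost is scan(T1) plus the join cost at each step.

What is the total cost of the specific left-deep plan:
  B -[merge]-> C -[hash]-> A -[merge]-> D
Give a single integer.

239000

step 1: scan B: cost=400, card=400
step 2: join C via merge
    card(P join C) = 400*60/(400) = 60
    cost = 400 + 400*9 + 60*6 + 400 + 60 = 4820
step 3: join A via hash
    card(P join A) = 60*500/(2) = 15000
    cost = 4820 + 2*500*9 + 60 = 13880
step 4: join D via merge
    card(P join D) = 15000*20/(4) = 75000
    cost = 13880 + 15000*14 + 20*5 + 15000 + 20 = 239000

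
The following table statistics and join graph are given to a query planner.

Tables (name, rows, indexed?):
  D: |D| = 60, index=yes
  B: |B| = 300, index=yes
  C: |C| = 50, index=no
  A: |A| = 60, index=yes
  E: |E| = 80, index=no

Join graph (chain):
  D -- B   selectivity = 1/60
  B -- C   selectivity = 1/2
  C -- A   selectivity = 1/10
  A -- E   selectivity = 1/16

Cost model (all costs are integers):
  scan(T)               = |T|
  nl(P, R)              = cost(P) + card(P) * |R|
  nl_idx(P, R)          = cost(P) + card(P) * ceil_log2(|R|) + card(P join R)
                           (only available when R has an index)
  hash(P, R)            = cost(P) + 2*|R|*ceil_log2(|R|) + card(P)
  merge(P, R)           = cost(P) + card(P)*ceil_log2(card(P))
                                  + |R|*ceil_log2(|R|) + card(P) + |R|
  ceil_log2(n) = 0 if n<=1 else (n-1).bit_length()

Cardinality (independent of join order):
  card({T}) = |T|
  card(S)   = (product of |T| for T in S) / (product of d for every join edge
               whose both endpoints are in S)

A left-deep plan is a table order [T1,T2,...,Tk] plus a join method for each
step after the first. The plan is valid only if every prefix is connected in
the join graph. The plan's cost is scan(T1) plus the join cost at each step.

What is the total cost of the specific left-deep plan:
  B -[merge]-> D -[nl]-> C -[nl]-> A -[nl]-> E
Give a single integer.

4068720

step 1: scan B: cost=300, card=300
step 2: join D via merge
    card(P join D) = 300*60/(60) = 300
    cost = 300 + 300*9 + 60*6 + 300 + 60 = 3720
step 3: join C via nl
    card(P join C) = 300*50/(2) = 7500
    cost = 3720 + 300*50 = 18720
step 4: join A via nl
    card(P join A) = 7500*60/(10) = 45000
    cost = 18720 + 7500*60 = 468720
step 5: join E via nl
    card(P join E) = 45000*80/(16) = 225000
    cost = 468720 + 45000*80 = 4068720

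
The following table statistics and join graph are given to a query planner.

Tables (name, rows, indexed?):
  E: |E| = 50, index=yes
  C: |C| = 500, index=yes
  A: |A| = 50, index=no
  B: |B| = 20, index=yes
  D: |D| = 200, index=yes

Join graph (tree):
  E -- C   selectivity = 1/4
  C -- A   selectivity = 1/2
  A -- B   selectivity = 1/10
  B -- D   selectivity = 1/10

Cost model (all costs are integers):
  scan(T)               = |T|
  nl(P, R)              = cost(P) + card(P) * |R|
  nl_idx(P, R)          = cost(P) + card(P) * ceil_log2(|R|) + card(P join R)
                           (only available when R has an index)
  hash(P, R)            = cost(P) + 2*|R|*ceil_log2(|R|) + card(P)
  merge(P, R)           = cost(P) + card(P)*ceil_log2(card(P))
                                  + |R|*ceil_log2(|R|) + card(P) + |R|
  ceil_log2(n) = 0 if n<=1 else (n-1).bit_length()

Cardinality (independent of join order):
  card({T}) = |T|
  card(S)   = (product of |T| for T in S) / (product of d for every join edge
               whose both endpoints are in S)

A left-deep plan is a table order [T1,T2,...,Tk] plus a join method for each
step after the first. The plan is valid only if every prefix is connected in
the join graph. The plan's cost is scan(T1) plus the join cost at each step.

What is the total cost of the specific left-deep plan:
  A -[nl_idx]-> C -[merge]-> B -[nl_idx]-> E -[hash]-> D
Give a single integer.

step 1: scan A: cost=50, card=50
step 2: join C via nl_idx
    card(P join C) = 50*500/(2) = 12500
    cost = 50 + 50*9 + 12500 = 13000
step 3: join B via merge
    card(P join B) = 12500*20/(10) = 25000
    cost = 13000 + 12500*14 + 20*5 + 12500 + 20 = 200620
step 4: join E via nl_idx
    card(P join E) = 25000*50/(4) = 312500
    cost = 200620 + 25000*6 + 312500 = 663120
step 5: join D via hash
    card(P join D) = 312500*200/(10) = 6250000
    cost = 663120 + 2*200*8 + 312500 = 978820

978820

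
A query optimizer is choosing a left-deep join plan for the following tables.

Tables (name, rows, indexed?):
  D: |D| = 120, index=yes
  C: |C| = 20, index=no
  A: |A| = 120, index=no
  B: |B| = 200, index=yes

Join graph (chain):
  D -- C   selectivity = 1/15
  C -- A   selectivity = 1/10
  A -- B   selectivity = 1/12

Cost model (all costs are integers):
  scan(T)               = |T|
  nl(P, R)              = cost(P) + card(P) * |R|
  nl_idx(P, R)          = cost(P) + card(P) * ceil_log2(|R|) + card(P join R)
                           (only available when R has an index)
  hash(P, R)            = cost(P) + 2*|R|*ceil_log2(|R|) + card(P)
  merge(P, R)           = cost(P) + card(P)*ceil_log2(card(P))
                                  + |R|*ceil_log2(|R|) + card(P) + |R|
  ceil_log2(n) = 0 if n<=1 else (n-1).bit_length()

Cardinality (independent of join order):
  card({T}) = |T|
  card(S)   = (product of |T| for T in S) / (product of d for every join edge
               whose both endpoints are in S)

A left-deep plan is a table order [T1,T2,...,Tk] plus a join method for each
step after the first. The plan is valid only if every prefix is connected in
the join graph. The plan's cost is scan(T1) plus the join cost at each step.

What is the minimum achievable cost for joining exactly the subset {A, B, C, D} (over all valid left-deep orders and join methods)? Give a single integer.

7280

Selinger DP over subsets of {A,B,C,D}:
  {D}: scan cost=120, card=120
  {C}: scan cost=20, card=20
  {A}: scan cost=120, card=120
  {B}: scan cost=200, card=200
  {CD}: card=160; try (D,nl_idx)→320, (C,hash)→440, (D,merge)→1100, (C,merge)→1200, (D,hash)→1720, (D,nl)→2420 …(+1); best=320 via (D,nl_idx)
  {AC}: card=240; try (C,hash)→440, (A,merge)→1100, (C,merge)→1200, (A,hash)→1720, (A,nl)→2420, (C,nl)→2520; best=440 via (C,hash)
  {AB}: card=2000; try (A,hash)→2080, (B,merge)→2880, (A,merge)→2960, (B,nl_idx)→3080, (B,hash)→3440, (B,nl)→24120 …(+1); best=2080 via (A,hash)
  {ACD}: card=1920; try (A,hash)→2160, (D,hash)→2360, (A,merge)→2720, (D,merge)→3560, (D,nl_idx)→4040, (A,nl)→19520 …(+1); best=2160 via (A,hash)
  {ABC}: card=4000; try (B,hash)→3880, (C,hash)→4280, (B,merge)→4400, (B,nl_idx)→6360, (C,merge)→26200, (C,nl)→42080 …(+1); best=3880 via (B,hash)
  {ABCD}: card=32000; try (B,hash)→7280, (D,hash)→9560, (B,merge)→27000, (B,nl_idx)→49520, (D,merge)→56840, (D,nl_idx)→63880 …(+2); best=7280 via (B,hash)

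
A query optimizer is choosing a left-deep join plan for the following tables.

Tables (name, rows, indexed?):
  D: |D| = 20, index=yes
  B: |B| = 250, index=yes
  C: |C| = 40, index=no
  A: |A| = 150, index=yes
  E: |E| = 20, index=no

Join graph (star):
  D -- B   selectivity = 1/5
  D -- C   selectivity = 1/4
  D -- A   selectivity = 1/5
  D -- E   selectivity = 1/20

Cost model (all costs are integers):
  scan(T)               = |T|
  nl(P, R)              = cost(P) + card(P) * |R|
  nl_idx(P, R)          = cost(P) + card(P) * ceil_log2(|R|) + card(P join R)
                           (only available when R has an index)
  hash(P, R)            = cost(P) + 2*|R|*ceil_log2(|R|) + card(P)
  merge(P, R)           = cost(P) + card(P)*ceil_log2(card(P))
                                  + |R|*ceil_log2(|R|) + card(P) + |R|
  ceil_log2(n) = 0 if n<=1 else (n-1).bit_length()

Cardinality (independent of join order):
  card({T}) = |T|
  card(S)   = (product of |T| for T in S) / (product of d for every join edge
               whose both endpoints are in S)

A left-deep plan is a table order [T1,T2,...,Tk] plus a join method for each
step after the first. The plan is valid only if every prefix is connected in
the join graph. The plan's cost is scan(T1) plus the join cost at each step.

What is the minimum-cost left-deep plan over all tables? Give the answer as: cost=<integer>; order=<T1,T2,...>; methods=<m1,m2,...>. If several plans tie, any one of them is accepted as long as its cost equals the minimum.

Selinger DP (subsets sized 1..n):
  {D}: scan cost=20, card=20
  {B}: scan cost=250, card=250
  {C}: scan cost=40, card=40
  {A}: scan cost=150, card=150
  {E}: scan cost=20, card=20
  {BD}: card=1000; try (D,hash)→700, (B,nl_idx)→1180, (B,merge)→2390, (D,nl_idx)→2500, (D,merge)→2620, (B,hash)→4040 …(+2); best=700 via (D,hash)
  {CD}: card=200; try (D,hash)→280, (C,merge)→420, (D,merge)→440, (D,nl_idx)→440, (C,hash)→520, (C,nl)→820 …(+1); best=280 via (D,hash)
  {AD}: card=600; try (D,hash)→500, (A,nl_idx)→780, (A,merge)→1490, (D,nl_idx)→1500, (D,merge)→1620, (A,hash)→2440 …(+2); best=500 via (D,hash)
  {DE}: card=20; try (D,nl_idx)→140, (E,hash)→240, (D,hash)→240, (E,merge)→260, (D,merge)→260, (E,nl)→420 …(+1); best=140 via (D,nl_idx)
  {BCD}: card=10000; try (C,hash)→2180, (B,merge)→4330, (B,hash)→4480, (B,nl_idx)→11880, (C,merge)→11980, (C,nl)→40700 …(+1); best=2180 via (C,hash)
  {ABD}: card=30000; try (A,hash)→4100, (B,hash)→5100, (B,merge)→9350, (A,merge)→13050, (B,nl_idx)→35300, (A,nl_idx)→38700 …(+2); best=4100 via (A,hash)
  {BDE}: card=1000; try (B,nl_idx)→1300, (E,hash)→1900, (B,merge)→2510, (B,hash)→4160, (B,nl)→5140, (E,merge)→11820 …(+1); best=1300 via (B,nl_idx)
  {ACD}: card=6000; try (C,hash)→1580, (A,hash)→2880, (A,merge)→3430, (C,merge)→7380, (A,nl_idx)→7880, (C,nl)→24500 …(+1); best=1580 via (C,hash)
  {CDE}: card=200; try (C,merge)→540, (C,hash)→640, (E,hash)→680, (C,nl)→940, (E,merge)→2200, (E,nl)→4280; best=540 via (C,merge)
  {ADE}: card=600; try (A,nl_idx)→900, (E,hash)→1300, (A,merge)→1610, (A,hash)→2560, (A,nl)→3140, (E,merge)→7220 …(+1); best=900 via (A,nl_idx)
  {ABCD}: card=300000; try (B,hash)→11580, (A,hash)→14580, (C,hash)→34580, (B,merge)→87830, (A,merge)→153530, (B,nl_idx)→349580 …(+5); best=11580 via (B,hash)
  {BCDE}: card=10000; try (C,hash)→2780, (B,merge)→4590, (B,hash)→4740, (B,nl_idx)→12140, (E,hash)→12380, (C,merge)→12580 …(+4); best=2780 via (C,hash)
  {ABDE}: card=30000; try (A,hash)→4700, (B,hash)→5500, (B,merge)→9750, (A,merge)→13650, (E,hash)→34300, (B,nl_idx)→35700 …(+5); best=4700 via (A,hash)
  {ACDE}: card=6000; try (C,hash)→1980, (A,hash)→3140, (A,merge)→3690, (E,hash)→7780, (C,merge)→7780, (A,nl_idx)→8140 …(+4); best=1980 via (C,hash)
  {ABCDE}: card=300000; try (B,hash)→11980, (A,hash)→15180, (C,hash)→35180, (B,merge)→88230, (A,merge)→154130, (E,hash)→311780 …(+8); best=11980 via (B,hash)

cost=11980; order=E,D,A,C,B; methods=nl_idx,nl_idx,hash,hash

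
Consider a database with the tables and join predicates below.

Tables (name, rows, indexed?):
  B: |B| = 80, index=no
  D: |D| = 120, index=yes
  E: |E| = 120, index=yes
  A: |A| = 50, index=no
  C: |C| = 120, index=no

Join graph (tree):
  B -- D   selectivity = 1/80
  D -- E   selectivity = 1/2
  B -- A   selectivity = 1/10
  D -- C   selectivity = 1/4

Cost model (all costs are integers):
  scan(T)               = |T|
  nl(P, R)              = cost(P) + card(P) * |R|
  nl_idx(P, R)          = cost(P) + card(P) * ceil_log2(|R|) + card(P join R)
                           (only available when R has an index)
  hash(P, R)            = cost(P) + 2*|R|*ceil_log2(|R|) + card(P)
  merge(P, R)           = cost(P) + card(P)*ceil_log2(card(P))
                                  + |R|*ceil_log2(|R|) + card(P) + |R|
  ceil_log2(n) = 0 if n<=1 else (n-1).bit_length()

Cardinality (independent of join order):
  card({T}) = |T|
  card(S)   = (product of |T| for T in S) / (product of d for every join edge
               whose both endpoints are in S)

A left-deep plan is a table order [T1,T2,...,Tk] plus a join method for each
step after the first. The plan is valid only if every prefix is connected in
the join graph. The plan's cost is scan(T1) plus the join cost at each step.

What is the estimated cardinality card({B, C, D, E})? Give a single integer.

Tables in S: B(80), C(120), D(120), E(120)
Edges inside S: B-D(d=80), D-E(d=2), D-C(d=4)
numerator = 80 * 120 * 120 * 120 = 138240000
denominator = 80 * 2 * 4 = 640
card(S) = 138240000 / 640 = 216000

216000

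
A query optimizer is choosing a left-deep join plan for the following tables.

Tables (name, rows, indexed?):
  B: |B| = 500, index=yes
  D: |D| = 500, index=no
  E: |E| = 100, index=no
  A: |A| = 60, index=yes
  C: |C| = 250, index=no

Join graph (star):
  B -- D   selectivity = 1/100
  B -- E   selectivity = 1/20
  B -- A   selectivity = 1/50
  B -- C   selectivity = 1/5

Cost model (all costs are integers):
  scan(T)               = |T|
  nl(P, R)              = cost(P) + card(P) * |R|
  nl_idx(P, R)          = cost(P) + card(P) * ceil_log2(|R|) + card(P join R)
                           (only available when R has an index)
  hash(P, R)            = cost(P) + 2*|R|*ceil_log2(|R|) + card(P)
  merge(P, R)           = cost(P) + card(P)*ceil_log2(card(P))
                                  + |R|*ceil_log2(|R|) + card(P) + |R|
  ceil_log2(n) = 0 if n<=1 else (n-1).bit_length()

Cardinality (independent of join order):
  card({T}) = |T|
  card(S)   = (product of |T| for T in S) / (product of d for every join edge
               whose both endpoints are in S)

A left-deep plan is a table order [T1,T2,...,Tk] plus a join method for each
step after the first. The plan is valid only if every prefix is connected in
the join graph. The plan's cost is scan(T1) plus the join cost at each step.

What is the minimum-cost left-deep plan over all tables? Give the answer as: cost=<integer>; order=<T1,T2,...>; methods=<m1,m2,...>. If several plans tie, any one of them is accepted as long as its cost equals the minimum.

cost=34120; order=D,B,A,E,C; methods=nl_idx,hash,hash,hash

Selinger DP (subsets sized 1..n):
  {B}: scan cost=500, card=500
  {D}: scan cost=500, card=500
  {E}: scan cost=100, card=100
  {A}: scan cost=60, card=60
  {C}: scan cost=250, card=250
  {BD}: card=2500; try (B,nl_idx)→7500, (D,hash)→10000, (B,hash)→10000, (D,merge)→10500, (B,merge)→10500, (D,nl)→250500 …(+1); best=7500 via (B,nl_idx)
  {BE}: card=2500; try (E,hash)→2400, (B,nl_idx)→3500, (B,merge)→5900, (E,merge)→6300, (B,hash)→9200, (B,nl)→50100 …(+1); best=2400 via (E,hash)
  {AB}: card=600; try (B,nl_idx)→1200, (A,hash)→1720, (A,nl_idx)→4100, (B,merge)→5480, (A,merge)→5920, (B,hash)→9120 …(+2); best=1200 via (B,nl_idx)
  {BC}: card=25000; try (C,hash)→5000, (B,merge)→7500, (C,merge)→7750, (B,hash)→9500, (B,nl_idx)→27500, (B,nl)→125250 …(+1); best=5000 via (C,hash)
  {BDE}: card=12500; try (E,hash)→11400, (D,hash)→13900, (D,merge)→39900, (E,merge)→40800, (E,nl)→257500, (D,nl)→1252400; best=11400 via (E,hash)
  {ABD}: card=3000; try (A,hash)→10720, (D,hash)→10800, (D,merge)→12800, (A,nl_idx)→25500, (A,merge)→40420, (A,nl)→157500 …(+1); best=10720 via (A,hash)
  {BCD}: card=125000; try (C,hash)→14000, (D,hash)→39000, (C,merge)→42250, (D,merge)→410000, (C,nl)→632500, (D,nl)→12505000; best=14000 via (C,hash)
  {ABE}: card=3000; try (E,hash)→3200, (A,hash)→5620, (E,merge)→8600, (A,nl_idx)→20400, (A,merge)→35320, (E,nl)→61200 …(+1); best=3200 via (E,hash)
  {BCE}: card=125000; try (C,hash)→8900, (E,hash)→31400, (C,merge)→37150, (E,merge)→405800, (C,nl)→627400, (E,nl)→2505000; best=8900 via (C,hash)
  {ABC}: card=30000; try (C,hash)→5800, (C,merge)→10050, (A,hash)→30720, (C,nl)→151200, (A,nl_idx)→185000, (A,merge)→405420 …(+1); best=5800 via (C,hash)
  {ABDE}: card=15000; try (E,hash)→15120, (D,hash)→15200, (A,hash)→24620, (D,merge)→47200, (E,merge)→50520, (A,nl_idx)→101400 …(+4); best=15120 via (E,hash)
  {BCDE}: card=625000; try (C,hash)→27900, (E,hash)→140400, (D,hash)→142900, (C,merge)→201150, (D,merge)→2263900, (E,merge)→2264800 …(+3); best=27900 via (C,hash)
  {ABCD}: card=150000; try (C,hash)→17720, (D,hash)→44800, (C,merge)→51970, (A,hash)→139720, (D,merge)→490800, (C,nl)→760720 …(+4); best=17720 via (C,hash)
  {ABCE}: card=150000; try (C,hash)→10200, (E,hash)→37200, (C,merge)→44450, (A,hash)→134620, (E,merge)→486600, (C,nl)→753200 …(+4); best=10200 via (C,hash)
  {ABCDE}: card=750000; try (C,hash)→34120, (E,hash)→169120, (D,hash)→169200, (C,merge)→242370, (A,hash)→653620, (D,merge)→2865200 …(+7); best=34120 via (C,hash)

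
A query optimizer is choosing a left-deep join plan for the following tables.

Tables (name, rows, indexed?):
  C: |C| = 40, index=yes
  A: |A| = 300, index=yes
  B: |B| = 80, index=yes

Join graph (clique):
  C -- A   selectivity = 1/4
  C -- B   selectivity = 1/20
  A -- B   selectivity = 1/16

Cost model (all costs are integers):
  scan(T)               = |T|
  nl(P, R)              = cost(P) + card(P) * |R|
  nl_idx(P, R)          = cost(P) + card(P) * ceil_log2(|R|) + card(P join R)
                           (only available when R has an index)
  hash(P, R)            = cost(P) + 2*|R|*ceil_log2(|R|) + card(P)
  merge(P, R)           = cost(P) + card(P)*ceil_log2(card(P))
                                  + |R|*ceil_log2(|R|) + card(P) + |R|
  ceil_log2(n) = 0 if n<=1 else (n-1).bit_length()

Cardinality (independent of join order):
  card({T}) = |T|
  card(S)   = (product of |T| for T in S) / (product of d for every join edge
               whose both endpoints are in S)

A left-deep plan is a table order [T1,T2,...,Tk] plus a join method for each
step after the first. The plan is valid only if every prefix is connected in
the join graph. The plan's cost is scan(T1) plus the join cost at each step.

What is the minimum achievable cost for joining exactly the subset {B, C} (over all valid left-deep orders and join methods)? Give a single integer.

480

Selinger DP over subsets of {B,C}:
  {C}: scan cost=40, card=40
  {B}: scan cost=80, card=80
  {BC}: card=160; try (B,nl_idx)→480, (C,hash)→640, (C,nl_idx)→720, (B,merge)→960, (C,merge)→1000, (B,hash)→1200 …(+2); best=480 via (B,nl_idx)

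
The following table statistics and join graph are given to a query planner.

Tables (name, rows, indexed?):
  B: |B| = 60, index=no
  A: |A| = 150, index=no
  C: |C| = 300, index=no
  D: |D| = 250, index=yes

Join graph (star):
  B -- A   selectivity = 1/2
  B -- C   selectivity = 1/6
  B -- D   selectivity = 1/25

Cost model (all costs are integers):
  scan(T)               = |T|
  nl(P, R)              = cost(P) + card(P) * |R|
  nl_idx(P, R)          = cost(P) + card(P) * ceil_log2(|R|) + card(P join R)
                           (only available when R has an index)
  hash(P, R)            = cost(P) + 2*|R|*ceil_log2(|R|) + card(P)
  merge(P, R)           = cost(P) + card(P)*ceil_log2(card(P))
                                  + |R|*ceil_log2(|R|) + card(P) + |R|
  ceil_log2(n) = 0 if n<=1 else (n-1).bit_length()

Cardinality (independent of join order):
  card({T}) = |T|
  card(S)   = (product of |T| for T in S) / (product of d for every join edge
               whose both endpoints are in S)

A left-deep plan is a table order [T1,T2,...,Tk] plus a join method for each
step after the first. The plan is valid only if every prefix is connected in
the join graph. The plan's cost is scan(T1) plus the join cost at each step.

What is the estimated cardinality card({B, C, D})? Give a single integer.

Tables in S: B(60), C(300), D(250)
Edges inside S: B-C(d=6), B-D(d=25)
numerator = 60 * 300 * 250 = 4500000
denominator = 6 * 25 = 150
card(S) = 4500000 / 150 = 30000

30000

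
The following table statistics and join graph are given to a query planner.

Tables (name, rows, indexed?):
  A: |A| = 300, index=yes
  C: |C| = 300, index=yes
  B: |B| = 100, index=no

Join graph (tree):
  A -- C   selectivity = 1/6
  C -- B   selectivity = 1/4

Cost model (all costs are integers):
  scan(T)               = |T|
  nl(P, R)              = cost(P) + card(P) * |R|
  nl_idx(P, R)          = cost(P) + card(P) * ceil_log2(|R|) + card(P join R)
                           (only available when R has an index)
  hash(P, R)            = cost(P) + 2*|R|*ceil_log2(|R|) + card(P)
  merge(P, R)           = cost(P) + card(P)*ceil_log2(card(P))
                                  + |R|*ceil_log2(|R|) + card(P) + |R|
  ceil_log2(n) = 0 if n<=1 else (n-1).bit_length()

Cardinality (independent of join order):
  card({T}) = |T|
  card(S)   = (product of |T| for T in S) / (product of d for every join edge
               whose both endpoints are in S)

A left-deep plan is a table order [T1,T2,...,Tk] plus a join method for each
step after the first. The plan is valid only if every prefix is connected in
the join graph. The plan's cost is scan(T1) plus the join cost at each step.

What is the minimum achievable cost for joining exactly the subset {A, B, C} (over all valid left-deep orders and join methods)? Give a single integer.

14900

Selinger DP over subsets of {A,B,C}:
  {A}: scan cost=300, card=300
  {C}: scan cost=300, card=300
  {B}: scan cost=100, card=100
  {AC}: card=15000; try (C,hash)→6000, (A,hash)→6000, (C,merge)→6300, (A,merge)→6300, (C,nl_idx)→18000, (A,nl_idx)→18000 …(+2); best=6000 via (C,hash)
  {BC}: card=7500; try (B,hash)→2000, (C,merge)→3900, (B,merge)→4100, (C,hash)→5600, (C,nl_idx)→8500, (C,nl)→30100 …(+1); best=2000 via (B,hash)
  {ABC}: card=375000; try (A,hash)→14900, (B,hash)→22400, (A,merge)→110000, (B,merge)→231800, (A,nl_idx)→444500, (B,nl)→1506000 …(+1); best=14900 via (A,hash)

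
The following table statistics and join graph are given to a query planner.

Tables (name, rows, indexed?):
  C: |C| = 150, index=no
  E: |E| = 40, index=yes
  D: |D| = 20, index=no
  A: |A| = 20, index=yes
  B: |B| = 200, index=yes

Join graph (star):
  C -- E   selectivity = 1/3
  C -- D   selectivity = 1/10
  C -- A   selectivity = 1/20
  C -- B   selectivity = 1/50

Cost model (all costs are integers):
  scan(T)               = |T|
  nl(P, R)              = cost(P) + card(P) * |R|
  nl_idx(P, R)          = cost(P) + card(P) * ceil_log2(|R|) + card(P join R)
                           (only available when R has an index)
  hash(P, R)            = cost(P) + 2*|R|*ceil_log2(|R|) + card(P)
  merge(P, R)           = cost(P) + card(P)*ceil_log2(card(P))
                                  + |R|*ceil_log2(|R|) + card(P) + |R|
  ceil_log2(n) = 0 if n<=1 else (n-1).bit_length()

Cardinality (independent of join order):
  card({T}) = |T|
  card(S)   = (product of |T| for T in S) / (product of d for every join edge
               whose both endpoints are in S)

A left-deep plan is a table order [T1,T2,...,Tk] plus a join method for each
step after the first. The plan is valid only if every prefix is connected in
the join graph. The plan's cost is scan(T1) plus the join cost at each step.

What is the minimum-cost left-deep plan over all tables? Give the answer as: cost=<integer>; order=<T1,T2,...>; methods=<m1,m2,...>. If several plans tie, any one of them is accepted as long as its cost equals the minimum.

cost=4780; order=C,A,B,D,E; methods=hash,nl_idx,hash,hash

Selinger DP (subsets sized 1..n):
  {C}: scan cost=150, card=150
  {E}: scan cost=40, card=40
  {D}: scan cost=20, card=20
  {A}: scan cost=20, card=20
  {B}: scan cost=200, card=200
  {CE}: card=2000; try (E,hash)→780, (C,merge)→1670, (E,merge)→1780, (C,hash)→2480, (E,nl_idx)→3050, (C,nl)→6040 …(+1); best=780 via (E,hash)
  {CD}: card=300; try (D,hash)→500, (C,merge)→1490, (D,merge)→1620, (C,hash)→2440, (C,nl)→3020, (D,nl)→3150; best=500 via (D,hash)
  {AC}: card=150; try (A,hash)→500, (A,nl_idx)→1050, (C,merge)→1490, (A,merge)→1620, (C,hash)→2440, (C,nl)→3020 …(+1); best=500 via (A,hash)
  {BC}: card=600; try (B,nl_idx)→1950, (C,hash)→2800, (B,merge)→3300, (C,merge)→3350, (B,hash)→3500, (B,nl)→30150 …(+1); best=1950 via (B,nl_idx)
  {CDE}: card=4000; try (E,hash)→1280, (D,hash)→2980, (E,merge)→3780, (E,nl_idx)→6300, (E,nl)→12500, (D,merge)→24900 …(+1); best=1280 via (E,hash)
  {ACE}: card=2000; try (E,hash)→1130, (E,merge)→2130, (A,hash)→2980, (E,nl_idx)→3400, (E,nl)→6500, (A,nl_idx)→12780 …(+2); best=1130 via (E,hash)
  {BCE}: card=8000; try (E,hash)→3030, (B,hash)→5980, (E,merge)→8830, (E,nl_idx)→13550, (B,nl_idx)→24780, (E,nl)→25950 …(+2); best=3030 via (E,hash)
  {ACD}: card=300; try (D,hash)→850, (A,hash)→1000, (D,merge)→1970, (A,nl_idx)→2300, (D,nl)→3500, (A,merge)→3620 …(+1); best=850 via (D,hash)
  {BCD}: card=1200; try (D,hash)→2750, (B,hash)→4000, (B,nl_idx)→4100, (B,merge)→5300, (D,merge)→8670, (D,nl)→13950 …(+1); best=2750 via (D,hash)
  {ABC}: card=600; try (B,nl_idx)→2300, (A,hash)→2750, (B,merge)→3650, (B,hash)→3850, (A,nl_idx)→5550, (A,merge)→8670 …(+2); best=2300 via (B,nl_idx)
  {ACDE}: card=4000; try (E,hash)→1630, (D,hash)→3330, (E,merge)→4130, (A,hash)→5480, (E,nl_idx)→6650, (E,nl)→12850 …(+5); best=1630 via (E,hash)
  {BCDE}: card=16000; try (E,hash)→4430, (B,hash)→8480, (D,hash)→11230, (E,merge)→17430, (E,nl_idx)→25950, (B,nl_idx)→49280 …(+5); best=4430 via (E,hash)
  {ABCE}: card=8000; try (E,hash)→3380, (B,hash)→6330, (E,merge)→9180, (A,hash)→11230, (E,nl_idx)→13900, (B,nl_idx)→25130 …(+6); best=3380 via (E,hash)
  {ABCD}: card=1200; try (D,hash)→3100, (A,hash)→4150, (B,hash)→4350, (B,nl_idx)→4450, (B,merge)→5650, (D,merge)→9020 …(+5); best=3100 via (D,hash)
  {ABCDE}: card=16000; try (E,hash)→4780, (B,hash)→8830, (D,hash)→11580, (E,merge)→17780, (A,hash)→20630, (E,nl_idx)→26300 …(+9); best=4780 via (E,hash)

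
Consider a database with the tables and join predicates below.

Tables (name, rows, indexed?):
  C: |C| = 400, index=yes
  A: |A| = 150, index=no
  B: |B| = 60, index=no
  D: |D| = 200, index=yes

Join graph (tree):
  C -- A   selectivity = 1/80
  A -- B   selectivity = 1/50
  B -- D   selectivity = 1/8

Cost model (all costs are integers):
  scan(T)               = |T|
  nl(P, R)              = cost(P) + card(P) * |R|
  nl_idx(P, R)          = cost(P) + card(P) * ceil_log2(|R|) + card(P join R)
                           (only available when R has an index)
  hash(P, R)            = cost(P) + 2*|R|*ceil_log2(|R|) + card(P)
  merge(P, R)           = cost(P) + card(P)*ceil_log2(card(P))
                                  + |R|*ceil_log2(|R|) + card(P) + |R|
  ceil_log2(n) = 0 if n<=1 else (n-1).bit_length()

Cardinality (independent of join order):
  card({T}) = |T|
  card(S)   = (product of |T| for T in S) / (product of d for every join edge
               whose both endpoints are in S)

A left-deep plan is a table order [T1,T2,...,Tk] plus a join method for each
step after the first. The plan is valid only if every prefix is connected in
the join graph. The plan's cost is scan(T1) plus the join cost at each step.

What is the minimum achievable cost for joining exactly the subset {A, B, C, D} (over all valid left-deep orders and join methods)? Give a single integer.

Selinger DP over subsets of {A,B,C,D}:
  {C}: scan cost=400, card=400
  {A}: scan cost=150, card=150
  {B}: scan cost=60, card=60
  {D}: scan cost=200, card=200
  {AC}: card=750; try (C,nl_idx)→2250, (A,hash)→3200, (C,merge)→5500, (A,merge)→5750, (C,hash)→7500, (C,nl)→60150 …(+1); best=2250 via (C,nl_idx)
  {AB}: card=180; try (B,hash)→1020, (A,merge)→1830, (B,merge)→1920, (A,hash)→2520, (A,nl)→9060, (B,nl)→9150; best=1020 via (B,hash)
  {BD}: card=1500; try (B,hash)→1120, (D,nl_idx)→2040, (D,merge)→2280, (B,merge)→2420, (D,hash)→3320, (D,nl)→12060 …(+1); best=1120 via (B,hash)
  {ABC}: card=900; try (C,nl_idx)→3540, (B,hash)→3720, (C,merge)→6640, (C,hash)→8400, (B,merge)→10920, (B,nl)→47250 …(+1); best=3540 via (C,nl_idx)
  {ABD}: card=4500; try (D,hash)→4400, (D,merge)→4440, (A,hash)→5020, (D,nl_idx)→6960, (A,merge)→20470, (D,nl)→37020 …(+1); best=4400 via (D,hash)
  {ABCD}: card=22500; try (D,hash)→7640, (D,merge)→15240, (C,hash)→16100, (D,nl_idx)→33240, (C,nl_idx)→67400, (C,merge)→71400 …(+2); best=7640 via (D,hash)

7640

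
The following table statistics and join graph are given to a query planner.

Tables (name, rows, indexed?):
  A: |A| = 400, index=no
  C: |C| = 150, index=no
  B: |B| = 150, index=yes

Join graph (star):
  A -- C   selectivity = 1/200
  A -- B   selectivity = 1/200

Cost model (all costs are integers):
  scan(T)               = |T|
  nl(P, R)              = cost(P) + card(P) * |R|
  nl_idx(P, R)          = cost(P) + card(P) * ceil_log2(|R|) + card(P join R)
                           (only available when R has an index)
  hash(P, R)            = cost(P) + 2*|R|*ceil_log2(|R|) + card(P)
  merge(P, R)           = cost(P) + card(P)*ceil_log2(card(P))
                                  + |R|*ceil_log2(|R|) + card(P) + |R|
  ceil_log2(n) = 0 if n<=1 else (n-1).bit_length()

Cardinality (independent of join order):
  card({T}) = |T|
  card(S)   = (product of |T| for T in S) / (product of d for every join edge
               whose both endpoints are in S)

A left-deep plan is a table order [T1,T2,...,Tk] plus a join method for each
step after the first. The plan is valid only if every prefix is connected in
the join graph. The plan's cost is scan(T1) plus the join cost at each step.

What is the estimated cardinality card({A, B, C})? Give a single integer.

Tables in S: A(400), B(150), C(150)
Edges inside S: A-C(d=200), A-B(d=200)
numerator = 400 * 150 * 150 = 9000000
denominator = 200 * 200 = 40000
card(S) = 9000000 / 40000 = 225

225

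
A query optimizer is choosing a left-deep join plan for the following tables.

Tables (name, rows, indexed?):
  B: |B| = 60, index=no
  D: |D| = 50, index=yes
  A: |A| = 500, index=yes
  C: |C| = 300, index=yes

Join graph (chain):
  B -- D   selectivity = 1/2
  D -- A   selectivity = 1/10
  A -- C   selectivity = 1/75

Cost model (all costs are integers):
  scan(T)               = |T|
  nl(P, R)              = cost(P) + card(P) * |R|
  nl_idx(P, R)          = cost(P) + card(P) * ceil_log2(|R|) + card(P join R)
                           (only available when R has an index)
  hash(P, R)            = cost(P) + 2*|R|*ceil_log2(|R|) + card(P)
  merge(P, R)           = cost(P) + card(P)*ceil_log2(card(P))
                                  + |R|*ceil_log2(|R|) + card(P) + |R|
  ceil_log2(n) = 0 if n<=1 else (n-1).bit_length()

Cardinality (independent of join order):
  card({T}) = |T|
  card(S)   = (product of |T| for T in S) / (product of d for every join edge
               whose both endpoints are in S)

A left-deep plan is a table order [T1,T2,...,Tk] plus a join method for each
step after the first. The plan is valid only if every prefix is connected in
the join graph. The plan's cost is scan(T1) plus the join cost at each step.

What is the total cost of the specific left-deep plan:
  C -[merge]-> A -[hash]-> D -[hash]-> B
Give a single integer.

21620

step 1: scan C: cost=300, card=300
step 2: join A via merge
    card(P join A) = 300*500/(75) = 2000
    cost = 300 + 300*9 + 500*9 + 300 + 500 = 8300
step 3: join D via hash
    card(P join D) = 2000*50/(10) = 10000
    cost = 8300 + 2*50*6 + 2000 = 10900
step 4: join B via hash
    card(P join B) = 10000*60/(2) = 300000
    cost = 10900 + 2*60*6 + 10000 = 21620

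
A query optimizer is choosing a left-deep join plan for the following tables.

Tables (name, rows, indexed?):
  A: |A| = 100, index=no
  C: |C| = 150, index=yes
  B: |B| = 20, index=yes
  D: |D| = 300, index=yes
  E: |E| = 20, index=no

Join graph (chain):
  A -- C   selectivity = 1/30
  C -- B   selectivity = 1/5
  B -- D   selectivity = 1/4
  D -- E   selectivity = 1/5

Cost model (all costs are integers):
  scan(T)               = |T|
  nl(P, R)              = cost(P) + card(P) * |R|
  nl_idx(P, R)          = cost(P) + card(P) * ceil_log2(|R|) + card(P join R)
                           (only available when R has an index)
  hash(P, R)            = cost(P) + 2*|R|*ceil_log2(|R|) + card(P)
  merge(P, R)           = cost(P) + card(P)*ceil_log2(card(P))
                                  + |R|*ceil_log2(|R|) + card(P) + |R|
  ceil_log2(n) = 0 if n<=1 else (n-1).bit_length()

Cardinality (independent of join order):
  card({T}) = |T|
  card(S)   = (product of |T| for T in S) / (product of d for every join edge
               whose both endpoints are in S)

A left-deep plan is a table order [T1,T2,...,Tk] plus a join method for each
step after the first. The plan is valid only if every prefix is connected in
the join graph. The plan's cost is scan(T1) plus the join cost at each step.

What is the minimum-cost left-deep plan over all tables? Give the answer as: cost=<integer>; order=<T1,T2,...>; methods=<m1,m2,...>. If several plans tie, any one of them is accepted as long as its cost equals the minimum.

cost=159700; order=A,C,B,D,E; methods=nl_idx,hash,hash,hash

Selinger DP (subsets sized 1..n):
  {A}: scan cost=100, card=100
  {C}: scan cost=150, card=150
  {B}: scan cost=20, card=20
  {D}: scan cost=300, card=300
  {E}: scan cost=20, card=20
  {AC}: card=500; try (C,nl_idx)→1400, (A,hash)→1700, (C,merge)→2250, (A,merge)→2300, (C,hash)→2600, (C,nl)→15100 …(+1); best=1400 via (C,nl_idx)
  {BC}: card=600; try (B,hash)→500, (C,nl_idx)→780, (C,merge)→1490, (B,nl_idx)→1500, (B,merge)→1620, (C,hash)→2440 …(+2); best=500 via (B,hash)
  {BD}: card=1500; try (B,hash)→800, (D,nl_idx)→1700, (D,merge)→3140, (B,nl_idx)→3300, (B,merge)→3420, (D,hash)→5440 …(+2); best=800 via (B,hash)
  {DE}: card=1200; try (E,hash)→800, (D,nl_idx)→1400, (D,merge)→3140, (E,merge)→3420, (D,hash)→5440, (D,nl)→6020 …(+1); best=800 via (E,hash)
  {ABC}: card=2000; try (B,hash)→2100, (A,hash)→2500, (B,nl_idx)→5900, (B,merge)→6520, (A,merge)→7900, (B,nl)→11400 …(+1); best=2100 via (B,hash)
  {BCD}: card=45000; try (C,hash)→4700, (D,hash)→6500, (D,merge)→10100, (C,merge)→20150, (D,nl_idx)→50900, (C,nl_idx)→57800 …(+2); best=4700 via (C,hash)
  {BDE}: card=6000; try (B,hash)→2200, (E,hash)→2500, (B,nl_idx)→12800, (B,merge)→15320, (E,merge)→18920, (B,nl)→24800 …(+1); best=2200 via (B,hash)
  {ABCD}: card=150000; try (D,hash)→9500, (D,merge)→29100, (A,hash)→51100, (D,nl_idx)→170100, (D,nl)→602100, (A,merge)→770500 …(+1); best=9500 via (D,hash)
  {BCDE}: card=180000; try (C,hash)→10600, (E,hash)→49900, (C,merge)→87550, (C,nl_idx)→230200, (E,merge)→769820, (C,nl)→902200 …(+1); best=10600 via (C,hash)
  {ABCDE}: card=600000; try (E,hash)→159700, (A,hash)→192000, (E,merge)→2859620, (E,nl)→3009500, (A,merge)→3431400, (A,nl)→18010600; best=159700 via (E,hash)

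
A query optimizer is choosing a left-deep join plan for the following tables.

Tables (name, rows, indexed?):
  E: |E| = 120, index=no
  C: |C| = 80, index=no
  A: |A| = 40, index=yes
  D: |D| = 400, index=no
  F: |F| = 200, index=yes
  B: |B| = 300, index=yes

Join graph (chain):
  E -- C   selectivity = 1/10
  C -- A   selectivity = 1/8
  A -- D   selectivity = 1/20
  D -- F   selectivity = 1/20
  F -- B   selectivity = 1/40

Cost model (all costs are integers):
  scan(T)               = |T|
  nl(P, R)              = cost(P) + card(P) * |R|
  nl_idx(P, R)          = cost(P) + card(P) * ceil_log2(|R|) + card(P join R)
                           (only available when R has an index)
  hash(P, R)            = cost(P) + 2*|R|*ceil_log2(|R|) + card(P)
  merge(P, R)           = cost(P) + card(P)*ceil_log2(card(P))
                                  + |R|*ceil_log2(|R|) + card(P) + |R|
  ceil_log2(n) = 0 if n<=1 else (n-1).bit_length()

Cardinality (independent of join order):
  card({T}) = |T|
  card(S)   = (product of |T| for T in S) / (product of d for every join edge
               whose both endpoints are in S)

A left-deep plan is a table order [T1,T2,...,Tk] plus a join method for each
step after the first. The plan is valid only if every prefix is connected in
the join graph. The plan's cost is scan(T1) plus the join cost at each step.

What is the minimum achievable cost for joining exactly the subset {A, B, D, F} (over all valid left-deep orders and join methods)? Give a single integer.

18680

Selinger DP over subsets of {A,B,D,F}:
  {A}: scan cost=40, card=40
  {D}: scan cost=400, card=400
  {F}: scan cost=200, card=200
  {B}: scan cost=300, card=300
  {AD}: card=800; try (A,hash)→1280, (A,nl_idx)→3600, (D,merge)→4320, (A,merge)→4680, (D,hash)→7280, (D,nl)→16040 …(+1); best=1280 via (A,hash)
  {DF}: card=4000; try (F,hash)→4000, (D,merge)→6000, (F,merge)→6200, (F,nl_idx)→7600, (D,hash)→7600, (D,nl)→80200 …(+1); best=4000 via (F,hash)
  {BF}: card=1500; try (B,nl_idx)→3500, (F,hash)→3800, (F,nl_idx)→4200, (B,merge)→5000, (F,merge)→5100, (B,hash)→5800 …(+2); best=3500 via (B,nl_idx)
  {ADF}: card=8000; try (F,hash)→5280, (A,hash)→8480, (F,merge)→11880, (F,nl_idx)→15680, (A,nl_idx)→36000, (A,merge)→56280 …(+2); best=5280 via (F,hash)
  {BDF}: card=30000; try (D,hash)→12200, (B,hash)→13400, (D,merge)→25500, (B,merge)→59000, (B,nl_idx)→70000, (D,nl)→603500 …(+1); best=12200 via (D,hash)
  {ABDF}: card=60000; try (B,hash)→18680, (A,hash)→42680, (B,merge)→120280, (B,nl_idx)→137280, (A,nl_idx)→252200, (A,merge)→492480 …(+2); best=18680 via (B,hash)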